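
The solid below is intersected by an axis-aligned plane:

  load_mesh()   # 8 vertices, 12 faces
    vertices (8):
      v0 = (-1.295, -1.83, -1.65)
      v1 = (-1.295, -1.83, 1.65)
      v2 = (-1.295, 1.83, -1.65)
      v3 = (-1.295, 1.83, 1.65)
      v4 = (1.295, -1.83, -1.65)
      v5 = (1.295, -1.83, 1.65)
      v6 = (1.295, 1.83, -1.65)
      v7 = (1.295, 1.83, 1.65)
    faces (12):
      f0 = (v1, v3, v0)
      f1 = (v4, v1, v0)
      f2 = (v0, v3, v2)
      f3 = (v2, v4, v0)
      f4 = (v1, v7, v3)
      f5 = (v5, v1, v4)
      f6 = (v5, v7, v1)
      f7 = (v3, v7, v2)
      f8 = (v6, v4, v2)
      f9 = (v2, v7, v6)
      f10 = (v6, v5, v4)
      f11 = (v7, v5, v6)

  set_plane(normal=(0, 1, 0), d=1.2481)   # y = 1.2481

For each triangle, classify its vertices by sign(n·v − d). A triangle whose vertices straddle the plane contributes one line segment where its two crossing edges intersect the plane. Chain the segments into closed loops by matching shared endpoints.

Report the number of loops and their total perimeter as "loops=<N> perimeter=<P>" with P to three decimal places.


Straddling triangles (8 of 12):
  (v1,v3,v0) [-+-] → (-1.295, 1.2481, 1.65)–(-1.295, 1.2481, 1.12534)  len=0.5247
  (v0,v3,v2) [-++] → (-1.295, 1.2481, 1.12534)–(-1.295, 1.2481, -1.65)  len=2.7753
  (v2,v4,v0) [+--] → (-0.883218, 1.2481, -1.65)–(-1.295, 1.2481, -1.65)  len=0.4118
  (v1,v7,v3) [-++] → (0.883218, 1.2481, 1.65)–(-1.295, 1.2481, 1.65)  len=2.1782
  (v5,v7,v1) [-+-] → (1.295, 1.2481, 1.65)–(0.883218, 1.2481, 1.65)  len=0.4118
  (v6,v4,v2) [+-+] → (1.295, 1.2481, -1.65)–(-0.883218, 1.2481, -1.65)  len=2.1782
  (v6,v5,v4) [+--] → (1.295, 1.2481, -1.12534)–(1.295, 1.2481, -1.65)  len=0.5247
  (v7,v5,v6) [+-+] → (1.295, 1.2481, 1.65)–(1.295, 1.2481, -1.12534)  len=2.7753

Chained into 1 loop(s):
  loop 1: 8 segments, perimeter = 11.7800
Total perimeter = 11.780

loops=1 perimeter=11.780


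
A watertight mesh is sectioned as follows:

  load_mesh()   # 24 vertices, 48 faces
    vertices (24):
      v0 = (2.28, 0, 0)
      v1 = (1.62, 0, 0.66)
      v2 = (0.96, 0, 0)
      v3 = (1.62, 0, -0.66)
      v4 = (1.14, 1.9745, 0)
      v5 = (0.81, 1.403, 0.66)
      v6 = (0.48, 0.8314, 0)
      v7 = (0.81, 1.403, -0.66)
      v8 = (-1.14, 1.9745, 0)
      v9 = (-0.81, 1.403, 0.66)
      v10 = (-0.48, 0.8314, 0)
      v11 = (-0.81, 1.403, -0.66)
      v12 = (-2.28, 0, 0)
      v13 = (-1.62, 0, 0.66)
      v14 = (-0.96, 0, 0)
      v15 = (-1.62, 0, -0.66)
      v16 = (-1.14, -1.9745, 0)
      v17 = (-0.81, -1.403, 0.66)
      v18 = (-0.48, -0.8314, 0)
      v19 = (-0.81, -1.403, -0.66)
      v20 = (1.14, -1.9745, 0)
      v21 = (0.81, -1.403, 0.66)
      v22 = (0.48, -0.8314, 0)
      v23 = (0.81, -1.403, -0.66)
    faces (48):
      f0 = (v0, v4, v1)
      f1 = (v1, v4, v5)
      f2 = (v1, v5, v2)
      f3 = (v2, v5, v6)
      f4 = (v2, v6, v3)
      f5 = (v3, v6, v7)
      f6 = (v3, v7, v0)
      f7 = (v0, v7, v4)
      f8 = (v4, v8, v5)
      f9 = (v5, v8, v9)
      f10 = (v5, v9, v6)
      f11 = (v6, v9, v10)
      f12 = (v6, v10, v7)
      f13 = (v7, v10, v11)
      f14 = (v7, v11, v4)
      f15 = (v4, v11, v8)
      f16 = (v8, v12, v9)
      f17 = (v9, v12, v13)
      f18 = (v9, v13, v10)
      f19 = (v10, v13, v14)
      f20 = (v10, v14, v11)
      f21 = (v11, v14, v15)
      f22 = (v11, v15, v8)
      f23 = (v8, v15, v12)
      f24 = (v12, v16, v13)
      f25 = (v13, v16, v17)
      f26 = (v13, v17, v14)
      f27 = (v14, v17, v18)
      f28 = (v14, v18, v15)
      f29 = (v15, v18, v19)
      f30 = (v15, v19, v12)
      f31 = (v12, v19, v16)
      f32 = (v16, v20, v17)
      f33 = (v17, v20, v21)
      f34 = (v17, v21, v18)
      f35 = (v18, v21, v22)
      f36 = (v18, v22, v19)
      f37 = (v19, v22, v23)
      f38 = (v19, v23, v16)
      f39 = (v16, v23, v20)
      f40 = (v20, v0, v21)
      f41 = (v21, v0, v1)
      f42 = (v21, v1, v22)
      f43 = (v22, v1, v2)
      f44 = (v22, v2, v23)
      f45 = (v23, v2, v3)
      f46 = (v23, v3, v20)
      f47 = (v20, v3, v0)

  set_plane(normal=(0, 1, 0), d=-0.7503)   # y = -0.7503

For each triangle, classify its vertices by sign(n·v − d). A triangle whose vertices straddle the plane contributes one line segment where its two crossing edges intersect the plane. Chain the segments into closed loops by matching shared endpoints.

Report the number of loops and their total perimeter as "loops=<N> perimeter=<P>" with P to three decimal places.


loops=2 perimeter=7.467

Straddling triangles (16 of 48):
  (v12,v16,v13) [+-+] → (-1.84681, -0.7503, 0)–(-1.4376, -0.7503, 0.409203)  len=0.5787
  (v13,v16,v17) [+--] → (-1.4376, -0.7503, 0.409203)–(-1.18683, -0.7503, 0.66)  len=0.3547
  (v13,v17,v14) [+-+] → (-1.18683, -0.7503, 0.66)–(-0.879783, -0.7503, 0.352957)  len=0.4342
  (v14,v17,v18) [+--] → (-0.879783, -0.7503, 0.352957)–(-0.526822, -0.7503, 0)  len=0.4992
  (v14,v18,v15) [+-+] → (-0.526822, -0.7503, 0)–(-0.591203, -0.7503, -0.0643806)  len=0.0910
  (v15,v18,v19) [+--] → (-0.591203, -0.7503, -0.0643806)–(-1.18683, -0.7503, -0.66)  len=0.8423
  (v15,v19,v12) [+-+] → (-1.18683, -0.7503, -0.66)–(-1.49387, -0.7503, -0.352957)  len=0.4342
  (v12,v19,v16) [+--] → (-1.49387, -0.7503, -0.352957)–(-1.84681, -0.7503, 0)  len=0.4991
  (v20,v0,v21) [-+-] → (1.84681, -0.7503, 0)–(1.49387, -0.7503, 0.352957)  len=0.4991
  (v21,v0,v1) [-++] → (1.49387, -0.7503, 0.352957)–(1.18683, -0.7503, 0.66)  len=0.4342
  (v21,v1,v22) [-+-] → (1.18683, -0.7503, 0.66)–(0.591203, -0.7503, 0.0643806)  len=0.8423
  (v22,v1,v2) [-++] → (0.591203, -0.7503, 0.0643806)–(0.526822, -0.7503, 0)  len=0.0910
  (v22,v2,v23) [-+-] → (0.526822, -0.7503, 0)–(0.879783, -0.7503, -0.352957)  len=0.4992
  (v23,v2,v3) [-++] → (0.879783, -0.7503, -0.352957)–(1.18683, -0.7503, -0.66)  len=0.4342
  (v23,v3,v20) [-+-] → (1.18683, -0.7503, -0.66)–(1.4376, -0.7503, -0.409203)  len=0.3547
  (v20,v3,v0) [-++] → (1.4376, -0.7503, -0.409203)–(1.84681, -0.7503, 0)  len=0.5787

Chained into 2 loop(s):
  loop 1: 8 segments, perimeter = 3.7335
  loop 2: 8 segments, perimeter = 3.7335
Total perimeter = 7.467


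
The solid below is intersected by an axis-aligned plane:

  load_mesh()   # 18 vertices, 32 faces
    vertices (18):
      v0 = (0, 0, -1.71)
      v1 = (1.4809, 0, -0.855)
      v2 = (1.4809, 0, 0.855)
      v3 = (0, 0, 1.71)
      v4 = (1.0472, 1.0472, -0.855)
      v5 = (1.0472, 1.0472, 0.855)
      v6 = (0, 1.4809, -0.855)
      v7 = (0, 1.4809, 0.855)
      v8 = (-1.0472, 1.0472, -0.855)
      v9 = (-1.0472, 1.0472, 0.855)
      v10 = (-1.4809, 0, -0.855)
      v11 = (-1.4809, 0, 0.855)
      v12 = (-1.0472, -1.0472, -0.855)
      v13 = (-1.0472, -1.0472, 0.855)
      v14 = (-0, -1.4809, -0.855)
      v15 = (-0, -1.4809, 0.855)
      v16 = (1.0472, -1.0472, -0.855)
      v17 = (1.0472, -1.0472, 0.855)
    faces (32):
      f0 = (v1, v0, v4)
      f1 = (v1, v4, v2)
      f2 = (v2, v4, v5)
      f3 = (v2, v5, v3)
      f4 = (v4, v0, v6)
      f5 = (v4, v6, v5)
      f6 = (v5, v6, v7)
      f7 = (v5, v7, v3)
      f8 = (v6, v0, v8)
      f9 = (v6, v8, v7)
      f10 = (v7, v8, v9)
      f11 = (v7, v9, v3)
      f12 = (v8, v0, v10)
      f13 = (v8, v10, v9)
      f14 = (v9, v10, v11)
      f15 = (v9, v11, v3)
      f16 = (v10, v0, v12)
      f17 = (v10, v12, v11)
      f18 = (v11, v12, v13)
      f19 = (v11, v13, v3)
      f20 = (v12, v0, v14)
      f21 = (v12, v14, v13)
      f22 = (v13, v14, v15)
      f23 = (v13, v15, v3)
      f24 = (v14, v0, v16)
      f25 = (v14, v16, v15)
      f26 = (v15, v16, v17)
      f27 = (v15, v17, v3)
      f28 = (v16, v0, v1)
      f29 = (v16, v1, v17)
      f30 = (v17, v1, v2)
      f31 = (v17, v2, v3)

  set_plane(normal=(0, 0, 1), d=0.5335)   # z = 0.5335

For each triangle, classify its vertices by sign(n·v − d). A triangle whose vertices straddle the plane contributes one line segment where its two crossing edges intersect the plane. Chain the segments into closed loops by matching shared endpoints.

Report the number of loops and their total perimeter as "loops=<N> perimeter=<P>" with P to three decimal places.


Straddling triangles (16 of 32):
  (v1,v4,v2) [--+] → (1.39936, 0.196886, 0.5335)–(1.4809, 0, 0.5335)  len=0.2131
  (v2,v4,v5) [+-+] → (1.39936, 0.196886, 0.5335)–(1.0472, 1.0472, 0.5335)  len=0.9204
  (v4,v6,v5) [--+] → (0.850314, 1.12874, 0.5335)–(1.0472, 1.0472, 0.5335)  len=0.2131
  (v5,v6,v7) [+-+] → (0.850314, 1.12874, 0.5335)–(0, 1.4809, 0.5335)  len=0.9204
  (v6,v8,v7) [--+] → (-0.196886, 1.39936, 0.5335)–(0, 1.4809, 0.5335)  len=0.2131
  (v7,v8,v9) [+-+] → (-0.196886, 1.39936, 0.5335)–(-1.0472, 1.0472, 0.5335)  len=0.9204
  (v8,v10,v9) [--+] → (-1.12874, 0.850314, 0.5335)–(-1.0472, 1.0472, 0.5335)  len=0.2131
  (v9,v10,v11) [+-+] → (-1.12874, 0.850314, 0.5335)–(-1.4809, 0, 0.5335)  len=0.9204
  (v10,v12,v11) [--+] → (-1.39936, -0.196886, 0.5335)–(-1.4809, 0, 0.5335)  len=0.2131
  (v11,v12,v13) [+-+] → (-1.39936, -0.196886, 0.5335)–(-1.0472, -1.0472, 0.5335)  len=0.9204
  (v12,v14,v13) [--+] → (-0.850314, -1.12874, 0.5335)–(-1.0472, -1.0472, 0.5335)  len=0.2131
  (v13,v14,v15) [+-+] → (-0.850314, -1.12874, 0.5335)–(0, -1.4809, 0.5335)  len=0.9204
  (v14,v16,v15) [--+] → (0.196886, -1.39936, 0.5335)–(0, -1.4809, 0.5335)  len=0.2131
  (v15,v16,v17) [+-+] → (0.196886, -1.39936, 0.5335)–(1.0472, -1.0472, 0.5335)  len=0.9204
  (v16,v1,v17) [--+] → (1.12874, -0.850314, 0.5335)–(1.0472, -1.0472, 0.5335)  len=0.2131
  (v17,v1,v2) [+-+] → (1.12874, -0.850314, 0.5335)–(1.4809, 0, 0.5335)  len=0.9204

Chained into 1 loop(s):
  loop 1: 16 segments, perimeter = 9.0677
Total perimeter = 9.068

loops=1 perimeter=9.068


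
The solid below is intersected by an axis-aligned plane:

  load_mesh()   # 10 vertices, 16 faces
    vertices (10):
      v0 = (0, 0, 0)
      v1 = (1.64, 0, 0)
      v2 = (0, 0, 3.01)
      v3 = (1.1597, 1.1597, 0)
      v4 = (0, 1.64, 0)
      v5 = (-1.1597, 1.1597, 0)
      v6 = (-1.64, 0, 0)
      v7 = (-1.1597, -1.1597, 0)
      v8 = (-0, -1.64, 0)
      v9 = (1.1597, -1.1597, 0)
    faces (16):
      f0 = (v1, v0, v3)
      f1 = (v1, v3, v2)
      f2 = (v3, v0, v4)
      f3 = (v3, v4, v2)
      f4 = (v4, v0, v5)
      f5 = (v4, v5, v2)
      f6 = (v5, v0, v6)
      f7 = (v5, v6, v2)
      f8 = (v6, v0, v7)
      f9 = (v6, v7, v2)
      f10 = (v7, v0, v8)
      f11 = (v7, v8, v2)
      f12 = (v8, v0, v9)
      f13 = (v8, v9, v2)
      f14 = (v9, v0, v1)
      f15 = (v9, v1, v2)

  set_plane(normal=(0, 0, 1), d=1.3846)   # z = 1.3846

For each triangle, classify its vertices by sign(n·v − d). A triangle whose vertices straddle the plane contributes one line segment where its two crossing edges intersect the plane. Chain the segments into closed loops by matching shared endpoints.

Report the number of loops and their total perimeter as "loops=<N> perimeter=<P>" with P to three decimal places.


loops=1 perimeter=5.423

Straddling triangles (8 of 16):
  (v1,v3,v2) [--+] → (0.626238, 0.626238, 1.3846)–(0.8856, 0, 1.3846)  len=0.6778
  (v3,v4,v2) [--+] → (0, 0.8856, 1.3846)–(0.626238, 0.626238, 1.3846)  len=0.6778
  (v4,v5,v2) [--+] → (-0.626238, 0.626238, 1.3846)–(0, 0.8856, 1.3846)  len=0.6778
  (v5,v6,v2) [--+] → (-0.8856, 0, 1.3846)–(-0.626238, 0.626238, 1.3846)  len=0.6778
  (v6,v7,v2) [--+] → (-0.626238, -0.626238, 1.3846)–(-0.8856, 0, 1.3846)  len=0.6778
  (v7,v8,v2) [--+] → (0, -0.8856, 1.3846)–(-0.626238, -0.626238, 1.3846)  len=0.6778
  (v8,v9,v2) [--+] → (0.626238, -0.626238, 1.3846)–(0, -0.8856, 1.3846)  len=0.6778
  (v9,v1,v2) [--+] → (0.8856, 0, 1.3846)–(0.626238, -0.626238, 1.3846)  len=0.6778

Chained into 1 loop(s):
  loop 1: 8 segments, perimeter = 5.4226
Total perimeter = 5.423


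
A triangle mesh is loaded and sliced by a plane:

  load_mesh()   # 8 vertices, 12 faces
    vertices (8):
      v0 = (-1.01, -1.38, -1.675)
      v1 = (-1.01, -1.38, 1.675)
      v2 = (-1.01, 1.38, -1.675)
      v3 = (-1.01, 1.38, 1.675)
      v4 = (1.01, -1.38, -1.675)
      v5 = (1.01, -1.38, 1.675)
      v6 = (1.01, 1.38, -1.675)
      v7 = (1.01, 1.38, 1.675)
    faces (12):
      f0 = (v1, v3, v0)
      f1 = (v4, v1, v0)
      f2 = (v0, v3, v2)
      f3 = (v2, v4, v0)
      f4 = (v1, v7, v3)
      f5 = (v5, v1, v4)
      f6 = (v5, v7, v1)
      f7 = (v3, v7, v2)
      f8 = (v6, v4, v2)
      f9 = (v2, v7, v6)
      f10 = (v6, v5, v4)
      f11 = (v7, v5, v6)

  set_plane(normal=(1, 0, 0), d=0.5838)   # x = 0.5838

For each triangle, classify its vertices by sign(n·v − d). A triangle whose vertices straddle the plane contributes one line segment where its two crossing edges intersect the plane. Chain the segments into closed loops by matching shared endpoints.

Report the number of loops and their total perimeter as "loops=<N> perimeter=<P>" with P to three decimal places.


loops=1 perimeter=12.220

Straddling triangles (8 of 12):
  (v4,v1,v0) [+--] → (0.5838, -1.38, -0.968183)–(0.5838, -1.38, -1.675)  len=0.7068
  (v2,v4,v0) [-+-] → (0.5838, -0.797667, -1.675)–(0.5838, -1.38, -1.675)  len=0.5823
  (v1,v7,v3) [-+-] → (0.5838, 0.797667, 1.675)–(0.5838, 1.38, 1.675)  len=0.5823
  (v5,v1,v4) [+-+] → (0.5838, -1.38, 1.675)–(0.5838, -1.38, -0.968183)  len=2.6432
  (v5,v7,v1) [++-] → (0.5838, 0.797667, 1.675)–(0.5838, -1.38, 1.675)  len=2.1777
  (v3,v7,v2) [-+-] → (0.5838, 1.38, 1.675)–(0.5838, 1.38, 0.968183)  len=0.7068
  (v6,v4,v2) [++-] → (0.5838, -0.797667, -1.675)–(0.5838, 1.38, -1.675)  len=2.1777
  (v2,v7,v6) [-++] → (0.5838, 1.38, 0.968183)–(0.5838, 1.38, -1.675)  len=2.6432

Chained into 1 loop(s):
  loop 1: 8 segments, perimeter = 12.2200
Total perimeter = 12.220


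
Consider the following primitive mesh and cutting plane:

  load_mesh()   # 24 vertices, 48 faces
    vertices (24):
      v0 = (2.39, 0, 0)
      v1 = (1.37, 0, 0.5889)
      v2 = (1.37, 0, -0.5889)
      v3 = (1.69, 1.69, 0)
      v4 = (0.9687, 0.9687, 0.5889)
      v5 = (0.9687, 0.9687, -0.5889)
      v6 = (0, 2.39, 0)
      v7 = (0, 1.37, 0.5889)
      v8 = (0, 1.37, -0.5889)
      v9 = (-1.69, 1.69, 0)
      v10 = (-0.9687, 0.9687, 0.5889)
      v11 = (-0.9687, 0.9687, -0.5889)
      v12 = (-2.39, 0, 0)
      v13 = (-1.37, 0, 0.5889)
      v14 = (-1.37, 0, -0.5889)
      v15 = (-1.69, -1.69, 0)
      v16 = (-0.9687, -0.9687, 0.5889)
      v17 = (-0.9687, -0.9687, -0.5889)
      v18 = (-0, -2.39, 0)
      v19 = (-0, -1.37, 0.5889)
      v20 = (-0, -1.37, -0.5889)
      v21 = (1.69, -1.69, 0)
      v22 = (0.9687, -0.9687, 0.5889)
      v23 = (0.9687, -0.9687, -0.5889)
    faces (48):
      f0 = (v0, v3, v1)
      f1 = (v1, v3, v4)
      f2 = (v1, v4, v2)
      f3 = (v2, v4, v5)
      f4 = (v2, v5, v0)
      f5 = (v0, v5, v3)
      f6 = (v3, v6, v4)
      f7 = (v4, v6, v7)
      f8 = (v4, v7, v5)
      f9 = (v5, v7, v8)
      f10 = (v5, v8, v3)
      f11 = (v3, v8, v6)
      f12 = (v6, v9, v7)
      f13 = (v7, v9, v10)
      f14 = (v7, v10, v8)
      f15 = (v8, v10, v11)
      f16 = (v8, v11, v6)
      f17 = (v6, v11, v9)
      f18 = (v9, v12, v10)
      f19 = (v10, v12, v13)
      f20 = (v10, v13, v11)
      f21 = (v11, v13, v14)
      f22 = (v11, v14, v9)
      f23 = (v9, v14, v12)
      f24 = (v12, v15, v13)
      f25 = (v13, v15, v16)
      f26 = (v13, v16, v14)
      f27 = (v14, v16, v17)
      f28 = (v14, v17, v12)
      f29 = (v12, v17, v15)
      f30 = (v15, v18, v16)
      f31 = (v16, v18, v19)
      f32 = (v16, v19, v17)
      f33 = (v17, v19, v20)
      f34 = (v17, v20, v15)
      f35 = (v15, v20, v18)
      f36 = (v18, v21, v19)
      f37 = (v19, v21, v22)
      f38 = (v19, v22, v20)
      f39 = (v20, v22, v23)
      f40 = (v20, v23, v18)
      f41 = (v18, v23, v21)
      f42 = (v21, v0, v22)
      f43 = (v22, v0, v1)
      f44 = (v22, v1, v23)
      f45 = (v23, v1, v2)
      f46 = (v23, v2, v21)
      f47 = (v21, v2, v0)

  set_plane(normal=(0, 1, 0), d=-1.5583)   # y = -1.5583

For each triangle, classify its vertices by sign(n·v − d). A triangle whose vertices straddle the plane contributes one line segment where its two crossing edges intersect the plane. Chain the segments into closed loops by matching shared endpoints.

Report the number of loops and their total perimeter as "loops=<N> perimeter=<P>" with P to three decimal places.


Straddling triangles (14 of 48):
  (v12,v15,v13) [+-+] → (-1.74455, -1.5583, 0)–(-1.66506, -1.5583, 0.0458924)  len=0.0918
  (v13,v15,v16) [+-+] → (-1.66506, -1.5583, 0.0458924)–(-1.5583, -1.5583, 0.107525)  len=0.1233
  (v12,v17,v15) [++-] → (-1.5583, -1.5583, -0.107525)–(-1.74455, -1.5583, 0)  len=0.2151
  (v15,v18,v16) [--+] → (-0.566853, -1.5583, 0.344606)–(-1.5583, -1.5583, 0.107525)  len=1.0194
  (v16,v18,v19) [+-+] → (-0.566853, -1.5583, 0.344606)–(0, -1.5583, 0.480184)  len=0.5828
  (v17,v20,v15) [++-] → (-0.994459, -1.5583, -0.242369)–(-1.5583, -1.5583, -0.107525)  len=0.5797
  (v15,v20,v18) [-+-] → (-0.994459, -1.5583, -0.242369)–(0, -1.5583, -0.480184)  len=1.0225
  (v18,v21,v19) [--+] → (0.994459, -1.5583, 0.242369)–(0, -1.5583, 0.480184)  len=1.0225
  (v19,v21,v22) [+-+] → (0.994459, -1.5583, 0.242369)–(1.5583, -1.5583, 0.107525)  len=0.5797
  (v20,v23,v18) [++-] → (0.566853, -1.5583, -0.344606)–(0, -1.5583, -0.480184)  len=0.5828
  (v18,v23,v21) [-+-] → (0.566853, -1.5583, -0.344606)–(1.5583, -1.5583, -0.107525)  len=1.0194
  (v21,v0,v22) [-++] → (1.74455, -1.5583, 0)–(1.5583, -1.5583, 0.107525)  len=0.2151
  (v23,v2,v21) [++-] → (1.66506, -1.5583, -0.0458924)–(1.5583, -1.5583, -0.107525)  len=0.1233
  (v21,v2,v0) [-++] → (1.66506, -1.5583, -0.0458924)–(1.74455, -1.5583, 0)  len=0.0918

Chained into 1 loop(s):
  loop 1: 14 segments, perimeter = 7.2692
Total perimeter = 7.269

loops=1 perimeter=7.269


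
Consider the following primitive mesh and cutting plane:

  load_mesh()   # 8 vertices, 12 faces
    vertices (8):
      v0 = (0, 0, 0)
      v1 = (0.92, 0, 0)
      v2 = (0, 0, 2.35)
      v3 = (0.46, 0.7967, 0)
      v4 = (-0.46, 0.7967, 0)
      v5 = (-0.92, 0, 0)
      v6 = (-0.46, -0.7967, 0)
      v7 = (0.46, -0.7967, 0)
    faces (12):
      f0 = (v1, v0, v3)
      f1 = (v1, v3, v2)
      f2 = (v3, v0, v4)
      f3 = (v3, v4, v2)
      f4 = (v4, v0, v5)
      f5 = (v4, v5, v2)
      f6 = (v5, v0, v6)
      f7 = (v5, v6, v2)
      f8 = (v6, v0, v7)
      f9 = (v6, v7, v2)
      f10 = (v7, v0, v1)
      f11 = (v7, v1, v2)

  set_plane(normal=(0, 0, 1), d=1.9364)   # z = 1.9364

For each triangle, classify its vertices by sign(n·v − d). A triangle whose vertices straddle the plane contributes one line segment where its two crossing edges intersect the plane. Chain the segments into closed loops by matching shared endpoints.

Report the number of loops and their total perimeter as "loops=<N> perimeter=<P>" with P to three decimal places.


loops=1 perimeter=0.971

Straddling triangles (6 of 12):
  (v1,v3,v2) [--+] → (0.08096, 0.140219, 1.9364)–(0.16192, 0, 1.9364)  len=0.1619
  (v3,v4,v2) [--+] → (-0.08096, 0.140219, 1.9364)–(0.08096, 0.140219, 1.9364)  len=0.1619
  (v4,v5,v2) [--+] → (-0.16192, 0, 1.9364)–(-0.08096, 0.140219, 1.9364)  len=0.1619
  (v5,v6,v2) [--+] → (-0.08096, -0.140219, 1.9364)–(-0.16192, 0, 1.9364)  len=0.1619
  (v6,v7,v2) [--+] → (0.08096, -0.140219, 1.9364)–(-0.08096, -0.140219, 1.9364)  len=0.1619
  (v7,v1,v2) [--+] → (0.16192, 0, 1.9364)–(0.08096, -0.140219, 1.9364)  len=0.1619

Chained into 1 loop(s):
  loop 1: 6 segments, perimeter = 0.9715
Total perimeter = 0.971


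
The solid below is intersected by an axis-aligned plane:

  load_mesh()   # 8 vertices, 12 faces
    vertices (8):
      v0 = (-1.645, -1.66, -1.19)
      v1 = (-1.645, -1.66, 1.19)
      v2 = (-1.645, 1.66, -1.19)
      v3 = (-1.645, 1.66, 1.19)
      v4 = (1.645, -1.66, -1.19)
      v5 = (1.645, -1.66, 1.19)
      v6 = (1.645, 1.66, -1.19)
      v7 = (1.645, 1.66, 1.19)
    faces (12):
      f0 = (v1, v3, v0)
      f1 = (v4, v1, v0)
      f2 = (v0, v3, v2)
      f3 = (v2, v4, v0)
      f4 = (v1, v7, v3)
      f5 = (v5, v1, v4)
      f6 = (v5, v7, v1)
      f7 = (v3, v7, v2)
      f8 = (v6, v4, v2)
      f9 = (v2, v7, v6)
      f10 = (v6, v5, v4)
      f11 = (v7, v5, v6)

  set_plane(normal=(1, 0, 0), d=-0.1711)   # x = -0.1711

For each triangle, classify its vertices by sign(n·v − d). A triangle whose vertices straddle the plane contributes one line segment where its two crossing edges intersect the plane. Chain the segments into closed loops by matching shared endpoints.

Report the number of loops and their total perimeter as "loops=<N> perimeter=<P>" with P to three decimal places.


loops=1 perimeter=11.400

Straddling triangles (8 of 12):
  (v4,v1,v0) [+--] → (-0.1711, -1.66, 0.123774)–(-0.1711, -1.66, -1.19)  len=1.3138
  (v2,v4,v0) [-+-] → (-0.1711, 0.17266, -1.19)–(-0.1711, -1.66, -1.19)  len=1.8327
  (v1,v7,v3) [-+-] → (-0.1711, -0.17266, 1.19)–(-0.1711, 1.66, 1.19)  len=1.8327
  (v5,v1,v4) [+-+] → (-0.1711, -1.66, 1.19)–(-0.1711, -1.66, 0.123774)  len=1.0662
  (v5,v7,v1) [++-] → (-0.1711, -0.17266, 1.19)–(-0.1711, -1.66, 1.19)  len=1.4873
  (v3,v7,v2) [-+-] → (-0.1711, 1.66, 1.19)–(-0.1711, 1.66, -0.123774)  len=1.3138
  (v6,v4,v2) [++-] → (-0.1711, 0.17266, -1.19)–(-0.1711, 1.66, -1.19)  len=1.4873
  (v2,v7,v6) [-++] → (-0.1711, 1.66, -0.123774)–(-0.1711, 1.66, -1.19)  len=1.0662

Chained into 1 loop(s):
  loop 1: 8 segments, perimeter = 11.4000
Total perimeter = 11.400


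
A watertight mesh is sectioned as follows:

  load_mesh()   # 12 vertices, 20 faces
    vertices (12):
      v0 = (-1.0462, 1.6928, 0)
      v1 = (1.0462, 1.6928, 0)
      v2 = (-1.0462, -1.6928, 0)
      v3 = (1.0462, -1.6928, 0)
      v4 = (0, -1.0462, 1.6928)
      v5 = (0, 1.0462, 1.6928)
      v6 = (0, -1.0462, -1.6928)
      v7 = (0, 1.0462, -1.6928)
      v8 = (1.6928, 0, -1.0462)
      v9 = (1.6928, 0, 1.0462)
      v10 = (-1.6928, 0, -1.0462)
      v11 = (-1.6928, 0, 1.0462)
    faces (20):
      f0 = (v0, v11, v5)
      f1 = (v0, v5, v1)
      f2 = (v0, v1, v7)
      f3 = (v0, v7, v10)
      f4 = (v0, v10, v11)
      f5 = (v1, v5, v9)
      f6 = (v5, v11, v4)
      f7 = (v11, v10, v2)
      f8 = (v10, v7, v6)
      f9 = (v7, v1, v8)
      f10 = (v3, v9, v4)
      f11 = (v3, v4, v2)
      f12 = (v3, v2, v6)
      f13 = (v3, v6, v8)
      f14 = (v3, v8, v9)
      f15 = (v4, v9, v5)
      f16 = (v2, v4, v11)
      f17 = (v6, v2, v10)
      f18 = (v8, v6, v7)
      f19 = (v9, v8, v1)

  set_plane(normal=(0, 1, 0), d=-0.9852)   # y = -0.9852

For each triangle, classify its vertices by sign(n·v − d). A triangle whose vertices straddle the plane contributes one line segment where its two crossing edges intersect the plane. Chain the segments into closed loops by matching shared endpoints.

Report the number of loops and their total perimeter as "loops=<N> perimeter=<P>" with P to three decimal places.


loops=1 perimeter=9.061

Straddling triangles (10 of 20):
  (v5,v11,v4) [++-] → (-0.0987008, -0.9852, 1.6551)–(0, -0.9852, 1.6928)  len=0.1057
  (v11,v10,v2) [++-] → (-1.31648, -0.9852, -0.437318)–(-1.31648, -0.9852, 0.437318)  len=0.8746
  (v10,v7,v6) [++-] → (0, -0.9852, -1.6928)–(-0.0987008, -0.9852, -1.6551)  len=0.1057
  (v3,v9,v4) [-+-] → (1.31648, -0.9852, 0.437318)–(0.0987008, -0.9852, 1.6551)  len=1.7222
  (v3,v6,v8) [--+] → (0.0987008, -0.9852, -1.6551)–(1.31648, -0.9852, -0.437318)  len=1.7222
  (v3,v8,v9) [-++] → (1.31648, -0.9852, -0.437318)–(1.31648, -0.9852, 0.437318)  len=0.8746
  (v4,v9,v5) [-++] → (0.0987008, -0.9852, 1.6551)–(0, -0.9852, 1.6928)  len=0.1057
  (v2,v4,v11) [--+] → (-0.0987008, -0.9852, 1.6551)–(-1.31648, -0.9852, 0.437318)  len=1.7222
  (v6,v2,v10) [--+] → (-1.31648, -0.9852, -0.437318)–(-0.0987008, -0.9852, -1.6551)  len=1.7222
  (v8,v6,v7) [+-+] → (0.0987008, -0.9852, -1.6551)–(0, -0.9852, -1.6928)  len=0.1057

Chained into 1 loop(s):
  loop 1: 10 segments, perimeter = 9.0607
Total perimeter = 9.061


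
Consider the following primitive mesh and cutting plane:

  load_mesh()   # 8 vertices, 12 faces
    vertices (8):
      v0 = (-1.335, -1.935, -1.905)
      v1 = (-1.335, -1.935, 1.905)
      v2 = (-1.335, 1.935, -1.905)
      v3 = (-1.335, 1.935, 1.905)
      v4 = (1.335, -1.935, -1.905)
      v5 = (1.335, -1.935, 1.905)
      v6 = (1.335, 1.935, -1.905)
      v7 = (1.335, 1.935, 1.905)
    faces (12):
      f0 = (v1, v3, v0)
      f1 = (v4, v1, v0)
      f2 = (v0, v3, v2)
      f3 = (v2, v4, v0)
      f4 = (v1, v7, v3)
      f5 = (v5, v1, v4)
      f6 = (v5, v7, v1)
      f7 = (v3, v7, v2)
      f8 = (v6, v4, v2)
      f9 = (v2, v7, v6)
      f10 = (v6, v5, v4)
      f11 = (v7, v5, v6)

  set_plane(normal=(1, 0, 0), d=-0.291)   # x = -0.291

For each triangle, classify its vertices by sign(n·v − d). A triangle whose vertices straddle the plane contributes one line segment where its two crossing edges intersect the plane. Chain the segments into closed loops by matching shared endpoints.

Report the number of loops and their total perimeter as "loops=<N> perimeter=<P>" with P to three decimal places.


Straddling triangles (8 of 12):
  (v4,v1,v0) [+--] → (-0.291, -1.935, 0.415247)–(-0.291, -1.935, -1.905)  len=2.3202
  (v2,v4,v0) [-+-] → (-0.291, 0.421787, -1.905)–(-0.291, -1.935, -1.905)  len=2.3568
  (v1,v7,v3) [-+-] → (-0.291, -0.421787, 1.905)–(-0.291, 1.935, 1.905)  len=2.3568
  (v5,v1,v4) [+-+] → (-0.291, -1.935, 1.905)–(-0.291, -1.935, 0.415247)  len=1.4898
  (v5,v7,v1) [++-] → (-0.291, -0.421787, 1.905)–(-0.291, -1.935, 1.905)  len=1.5132
  (v3,v7,v2) [-+-] → (-0.291, 1.935, 1.905)–(-0.291, 1.935, -0.415247)  len=2.3202
  (v6,v4,v2) [++-] → (-0.291, 0.421787, -1.905)–(-0.291, 1.935, -1.905)  len=1.5132
  (v2,v7,v6) [-++] → (-0.291, 1.935, -0.415247)–(-0.291, 1.935, -1.905)  len=1.4898

Chained into 1 loop(s):
  loop 1: 8 segments, perimeter = 15.3600
Total perimeter = 15.360

loops=1 perimeter=15.360


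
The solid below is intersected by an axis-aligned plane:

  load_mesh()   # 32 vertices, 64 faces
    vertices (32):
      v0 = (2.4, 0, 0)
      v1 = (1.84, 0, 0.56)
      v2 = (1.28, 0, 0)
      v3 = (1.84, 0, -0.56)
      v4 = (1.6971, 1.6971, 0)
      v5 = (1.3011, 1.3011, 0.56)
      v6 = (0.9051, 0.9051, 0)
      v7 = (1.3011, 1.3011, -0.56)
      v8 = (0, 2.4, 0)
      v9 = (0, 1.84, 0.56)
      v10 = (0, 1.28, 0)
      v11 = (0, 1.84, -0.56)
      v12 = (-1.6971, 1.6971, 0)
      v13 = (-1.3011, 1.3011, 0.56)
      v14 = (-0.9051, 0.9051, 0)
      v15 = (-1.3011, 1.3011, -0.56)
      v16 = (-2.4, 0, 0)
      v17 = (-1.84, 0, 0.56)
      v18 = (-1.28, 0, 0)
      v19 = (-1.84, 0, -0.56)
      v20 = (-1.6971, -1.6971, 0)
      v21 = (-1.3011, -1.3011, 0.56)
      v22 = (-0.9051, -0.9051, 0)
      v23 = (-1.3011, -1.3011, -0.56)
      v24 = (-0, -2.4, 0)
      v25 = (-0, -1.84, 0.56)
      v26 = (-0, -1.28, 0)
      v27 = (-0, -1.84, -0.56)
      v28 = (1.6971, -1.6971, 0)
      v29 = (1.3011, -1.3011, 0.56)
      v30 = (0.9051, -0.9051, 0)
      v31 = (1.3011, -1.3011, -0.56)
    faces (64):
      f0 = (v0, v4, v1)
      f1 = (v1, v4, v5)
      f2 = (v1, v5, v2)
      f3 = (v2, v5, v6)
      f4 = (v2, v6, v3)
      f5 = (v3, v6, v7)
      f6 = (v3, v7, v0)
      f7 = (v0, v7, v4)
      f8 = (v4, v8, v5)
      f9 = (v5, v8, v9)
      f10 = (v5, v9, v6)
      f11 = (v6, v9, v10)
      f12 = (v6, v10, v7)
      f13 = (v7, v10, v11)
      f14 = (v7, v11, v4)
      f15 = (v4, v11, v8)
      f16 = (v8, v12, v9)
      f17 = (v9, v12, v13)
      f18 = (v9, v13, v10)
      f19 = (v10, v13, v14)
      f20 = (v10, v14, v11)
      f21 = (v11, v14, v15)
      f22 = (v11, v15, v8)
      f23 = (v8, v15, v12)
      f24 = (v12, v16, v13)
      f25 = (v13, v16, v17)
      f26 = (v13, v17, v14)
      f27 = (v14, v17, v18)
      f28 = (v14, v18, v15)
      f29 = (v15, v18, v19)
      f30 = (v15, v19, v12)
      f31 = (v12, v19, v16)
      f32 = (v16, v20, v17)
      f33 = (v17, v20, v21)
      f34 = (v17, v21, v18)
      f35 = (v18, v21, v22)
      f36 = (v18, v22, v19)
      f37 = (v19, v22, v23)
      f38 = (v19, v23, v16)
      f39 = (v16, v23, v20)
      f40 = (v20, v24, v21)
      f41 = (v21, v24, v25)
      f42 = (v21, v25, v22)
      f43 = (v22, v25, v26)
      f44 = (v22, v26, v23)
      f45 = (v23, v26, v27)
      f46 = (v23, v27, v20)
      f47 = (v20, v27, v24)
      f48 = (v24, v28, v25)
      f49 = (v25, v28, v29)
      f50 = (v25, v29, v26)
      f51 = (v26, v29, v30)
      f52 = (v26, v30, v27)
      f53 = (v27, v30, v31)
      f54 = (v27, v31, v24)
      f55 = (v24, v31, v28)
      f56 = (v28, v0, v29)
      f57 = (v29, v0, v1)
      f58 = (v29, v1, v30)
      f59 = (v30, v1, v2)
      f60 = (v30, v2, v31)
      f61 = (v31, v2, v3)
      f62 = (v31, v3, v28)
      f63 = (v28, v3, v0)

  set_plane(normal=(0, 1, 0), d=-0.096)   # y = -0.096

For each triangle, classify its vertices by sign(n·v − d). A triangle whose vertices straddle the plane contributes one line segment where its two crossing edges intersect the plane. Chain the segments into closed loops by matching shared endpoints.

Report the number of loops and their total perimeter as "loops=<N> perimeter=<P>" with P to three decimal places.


loops=2 perimeter=6.336

Straddling triangles (16 of 64):
  (v16,v20,v17) [+-+] → (-2.36024, -0.096, 0)–(-1.83192, -0.096, 0.528322)  len=0.7472
  (v17,v20,v21) [+--] → (-1.83192, -0.096, 0.528322)–(-1.80024, -0.096, 0.56)  len=0.0448
  (v17,v21,v18) [+-+] → (-1.80024, -0.096, 0.56)–(-1.28156, -0.096, 0.0413189)  len=0.7335
  (v18,v21,v22) [+--] → (-1.28156, -0.096, 0.0413189)–(-1.24024, -0.096, 0)  len=0.0584
  (v18,v22,v19) [+-+] → (-1.24024, -0.096, 0)–(-1.74084, -0.096, -0.500603)  len=0.7080
  (v19,v22,v23) [+--] → (-1.74084, -0.096, -0.500603)–(-1.80024, -0.096, -0.56)  len=0.0840
  (v19,v23,v16) [+-+] → (-1.80024, -0.096, -0.56)–(-2.31892, -0.096, -0.0413189)  len=0.7335
  (v16,v23,v20) [+--] → (-2.31892, -0.096, -0.0413189)–(-2.36024, -0.096, 0)  len=0.0584
  (v28,v0,v29) [-+-] → (2.36024, -0.096, 0)–(2.31892, -0.096, 0.0413189)  len=0.0584
  (v29,v0,v1) [-++] → (2.31892, -0.096, 0.0413189)–(1.80024, -0.096, 0.56)  len=0.7335
  (v29,v1,v30) [-+-] → (1.80024, -0.096, 0.56)–(1.74084, -0.096, 0.500603)  len=0.0840
  (v30,v1,v2) [-++] → (1.74084, -0.096, 0.500603)–(1.24024, -0.096, 0)  len=0.7080
  (v30,v2,v31) [-+-] → (1.24024, -0.096, 0)–(1.28156, -0.096, -0.0413189)  len=0.0584
  (v31,v2,v3) [-++] → (1.28156, -0.096, -0.0413189)–(1.80024, -0.096, -0.56)  len=0.7335
  (v31,v3,v28) [-+-] → (1.80024, -0.096, -0.56)–(1.83192, -0.096, -0.528322)  len=0.0448
  (v28,v3,v0) [-++] → (1.83192, -0.096, -0.528322)–(2.36024, -0.096, 0)  len=0.7472

Chained into 2 loop(s):
  loop 1: 8 segments, perimeter = 3.1678
  loop 2: 8 segments, perimeter = 3.1678
Total perimeter = 6.336


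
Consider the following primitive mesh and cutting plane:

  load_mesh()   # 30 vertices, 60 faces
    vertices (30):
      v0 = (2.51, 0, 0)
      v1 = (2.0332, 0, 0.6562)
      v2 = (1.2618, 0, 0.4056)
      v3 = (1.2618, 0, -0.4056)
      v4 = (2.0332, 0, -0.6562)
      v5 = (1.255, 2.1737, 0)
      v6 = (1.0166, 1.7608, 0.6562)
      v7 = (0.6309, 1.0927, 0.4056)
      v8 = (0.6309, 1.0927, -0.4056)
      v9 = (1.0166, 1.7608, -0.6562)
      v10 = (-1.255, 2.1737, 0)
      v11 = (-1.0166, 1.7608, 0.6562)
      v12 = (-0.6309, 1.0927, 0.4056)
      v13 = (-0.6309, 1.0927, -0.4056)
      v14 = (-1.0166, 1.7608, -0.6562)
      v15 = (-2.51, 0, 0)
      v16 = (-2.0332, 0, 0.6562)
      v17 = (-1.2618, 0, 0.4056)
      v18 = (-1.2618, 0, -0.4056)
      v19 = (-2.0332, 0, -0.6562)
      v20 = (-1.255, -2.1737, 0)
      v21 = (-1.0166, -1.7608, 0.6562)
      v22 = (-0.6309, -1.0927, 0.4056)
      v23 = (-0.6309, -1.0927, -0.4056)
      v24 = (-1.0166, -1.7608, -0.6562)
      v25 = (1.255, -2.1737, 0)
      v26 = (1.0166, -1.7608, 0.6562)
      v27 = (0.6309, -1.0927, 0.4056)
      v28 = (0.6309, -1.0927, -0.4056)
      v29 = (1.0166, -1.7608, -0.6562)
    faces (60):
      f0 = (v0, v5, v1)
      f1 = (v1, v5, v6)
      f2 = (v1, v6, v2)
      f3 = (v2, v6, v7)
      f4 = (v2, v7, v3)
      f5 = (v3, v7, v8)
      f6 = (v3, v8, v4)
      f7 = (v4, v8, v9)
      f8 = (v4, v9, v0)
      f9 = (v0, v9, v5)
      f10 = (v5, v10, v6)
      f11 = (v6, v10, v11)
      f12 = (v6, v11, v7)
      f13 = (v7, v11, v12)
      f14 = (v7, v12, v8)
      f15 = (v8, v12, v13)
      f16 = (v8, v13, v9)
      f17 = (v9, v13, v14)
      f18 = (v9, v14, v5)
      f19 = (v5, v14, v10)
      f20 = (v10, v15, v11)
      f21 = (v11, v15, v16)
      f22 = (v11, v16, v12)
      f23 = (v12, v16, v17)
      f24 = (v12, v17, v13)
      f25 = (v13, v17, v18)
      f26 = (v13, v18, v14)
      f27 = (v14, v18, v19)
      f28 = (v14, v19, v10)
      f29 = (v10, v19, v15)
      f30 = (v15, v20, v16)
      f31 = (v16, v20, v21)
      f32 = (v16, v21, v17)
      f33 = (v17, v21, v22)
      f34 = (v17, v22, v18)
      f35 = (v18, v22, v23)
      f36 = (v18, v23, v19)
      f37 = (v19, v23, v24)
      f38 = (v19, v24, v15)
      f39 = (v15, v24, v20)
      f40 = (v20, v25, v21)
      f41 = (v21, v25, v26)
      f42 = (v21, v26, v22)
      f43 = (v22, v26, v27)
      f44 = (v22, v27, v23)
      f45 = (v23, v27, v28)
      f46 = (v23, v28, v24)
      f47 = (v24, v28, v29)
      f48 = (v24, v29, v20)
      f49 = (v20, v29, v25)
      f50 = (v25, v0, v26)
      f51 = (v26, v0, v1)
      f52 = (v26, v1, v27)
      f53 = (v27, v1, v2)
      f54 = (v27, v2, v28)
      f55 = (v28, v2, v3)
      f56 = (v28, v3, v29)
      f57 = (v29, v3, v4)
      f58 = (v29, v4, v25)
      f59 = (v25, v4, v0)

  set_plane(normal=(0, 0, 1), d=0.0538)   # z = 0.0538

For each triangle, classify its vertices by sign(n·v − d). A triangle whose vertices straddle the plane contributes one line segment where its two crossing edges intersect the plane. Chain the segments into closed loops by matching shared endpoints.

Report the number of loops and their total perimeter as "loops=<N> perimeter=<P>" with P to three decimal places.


loops=2 perimeter=22.396

Straddling triangles (24 of 60):
  (v0,v5,v1) [--+] → (1.3188, 1.99548, 0.0538)–(2.47091, 0, 0.0538)  len=2.3042
  (v1,v5,v6) [+-+] → (1.3188, 1.99548, 0.0538)–(1.23545, 2.13985, 0.0538)  len=0.1667
  (v2,v7,v3) [++-] → (0.904508, 0.61882, 0.0538)–(1.2618, 0, 0.0538)  len=0.7146
  (v3,v7,v8) [-+-] → (0.904508, 0.61882, 0.0538)–(0.6309, 1.0927, 0.0538)  len=0.5472
  (v5,v10,v6) [--+] → (-1.06876, 2.13985, 0.0538)–(1.23545, 2.13985, 0.0538)  len=2.3042
  (v6,v10,v11) [+-+] → (-1.06876, 2.13985, 0.0538)–(-1.23545, 2.13985, 0.0538)  len=0.1667
  (v7,v12,v8) [++-] → (-0.0836845, 1.0927, 0.0538)–(0.6309, 1.0927, 0.0538)  len=0.7146
  (v8,v12,v13) [-+-] → (-0.0836845, 1.0927, 0.0538)–(-0.6309, 1.0927, 0.0538)  len=0.5472
  (v10,v15,v11) [--+] → (-2.38756, 0.144363, 0.0538)–(-1.23545, 2.13985, 0.0538)  len=2.3042
  (v11,v15,v16) [+-+] → (-2.38756, 0.144363, 0.0538)–(-2.47091, 0, 0.0538)  len=0.1667
  (v12,v17,v13) [++-] → (-0.988192, 0.47388, 0.0538)–(-0.6309, 1.0927, 0.0538)  len=0.7146
  (v13,v17,v18) [-+-] → (-0.988192, 0.47388, 0.0538)–(-1.2618, 0, 0.0538)  len=0.5472
  (v15,v20,v16) [--+] → (-1.3188, -1.99548, 0.0538)–(-2.47091, 0, 0.0538)  len=2.3042
  (v16,v20,v21) [+-+] → (-1.3188, -1.99548, 0.0538)–(-1.23545, -2.13985, 0.0538)  len=0.1667
  (v17,v22,v18) [++-] → (-0.904508, -0.61882, 0.0538)–(-1.2618, 0, 0.0538)  len=0.7146
  (v18,v22,v23) [-+-] → (-0.904508, -0.61882, 0.0538)–(-0.6309, -1.0927, 0.0538)  len=0.5472
  (v20,v25,v21) [--+] → (1.06876, -2.13985, 0.0538)–(-1.23545, -2.13985, 0.0538)  len=2.3042
  (v21,v25,v26) [+-+] → (1.06876, -2.13985, 0.0538)–(1.23545, -2.13985, 0.0538)  len=0.1667
  (v22,v27,v23) [++-] → (0.0836845, -1.0927, 0.0538)–(-0.6309, -1.0927, 0.0538)  len=0.7146
  (v23,v27,v28) [-+-] → (0.0836845, -1.0927, 0.0538)–(0.6309, -1.0927, 0.0538)  len=0.5472
  (v25,v0,v26) [--+] → (2.38756, -0.144363, 0.0538)–(1.23545, -2.13985, 0.0538)  len=2.3042
  (v26,v0,v1) [+-+] → (2.38756, -0.144363, 0.0538)–(2.47091, 0, 0.0538)  len=0.1667
  (v27,v2,v28) [++-] → (0.988192, -0.47388, 0.0538)–(0.6309, -1.0927, 0.0538)  len=0.7146
  (v28,v2,v3) [-+-] → (0.988192, -0.47388, 0.0538)–(1.2618, 0, 0.0538)  len=0.5472

Chained into 2 loop(s):
  loop 1: 12 segments, perimeter = 14.8254
  loop 2: 12 segments, perimeter = 7.5706
Total perimeter = 22.396


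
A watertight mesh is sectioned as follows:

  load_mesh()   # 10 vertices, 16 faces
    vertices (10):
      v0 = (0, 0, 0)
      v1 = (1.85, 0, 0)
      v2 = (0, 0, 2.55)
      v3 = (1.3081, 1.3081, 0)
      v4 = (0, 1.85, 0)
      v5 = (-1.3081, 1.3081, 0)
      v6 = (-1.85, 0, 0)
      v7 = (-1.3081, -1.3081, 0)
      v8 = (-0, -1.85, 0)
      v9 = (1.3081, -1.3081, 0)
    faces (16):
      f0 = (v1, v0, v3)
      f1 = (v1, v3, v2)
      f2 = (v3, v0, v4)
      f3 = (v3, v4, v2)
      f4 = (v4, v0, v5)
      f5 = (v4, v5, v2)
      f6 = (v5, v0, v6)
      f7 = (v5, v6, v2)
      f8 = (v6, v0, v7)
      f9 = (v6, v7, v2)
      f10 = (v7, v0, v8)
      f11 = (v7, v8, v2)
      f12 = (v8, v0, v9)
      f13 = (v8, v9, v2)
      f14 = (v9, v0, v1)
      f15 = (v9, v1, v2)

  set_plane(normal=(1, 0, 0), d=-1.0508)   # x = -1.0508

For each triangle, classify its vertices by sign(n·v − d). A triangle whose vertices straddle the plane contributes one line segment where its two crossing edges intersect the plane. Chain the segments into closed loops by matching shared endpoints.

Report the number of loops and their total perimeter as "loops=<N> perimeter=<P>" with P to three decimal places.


Straddling triangles (8 of 16):
  (v4,v0,v5) [++-] → (-1.0508, 1.0508, 0)–(-1.0508, 1.41469, 0)  len=0.3639
  (v4,v5,v2) [+-+] → (-1.0508, 1.41469, 0)–(-1.0508, 1.0508, 0.501579)  len=0.6197
  (v5,v0,v6) [-+-] → (-1.0508, 1.0508, 0)–(-1.0508, 0, 0)  len=1.0508
  (v5,v6,v2) [--+] → (-1.0508, 0, 1.1016)–(-1.0508, 1.0508, 0.501579)  len=1.2100
  (v6,v0,v7) [-+-] → (-1.0508, 0, 0)–(-1.0508, -1.0508, 0)  len=1.0508
  (v6,v7,v2) [--+] → (-1.0508, -1.0508, 0.501579)–(-1.0508, 0, 1.1016)  len=1.2100
  (v7,v0,v8) [-++] → (-1.0508, -1.0508, 0)–(-1.0508, -1.41469, 0)  len=0.3639
  (v7,v8,v2) [-++] → (-1.0508, -1.41469, 0)–(-1.0508, -1.0508, 0.501579)  len=0.6197

Chained into 1 loop(s):
  loop 1: 8 segments, perimeter = 6.4888
Total perimeter = 6.489

loops=1 perimeter=6.489


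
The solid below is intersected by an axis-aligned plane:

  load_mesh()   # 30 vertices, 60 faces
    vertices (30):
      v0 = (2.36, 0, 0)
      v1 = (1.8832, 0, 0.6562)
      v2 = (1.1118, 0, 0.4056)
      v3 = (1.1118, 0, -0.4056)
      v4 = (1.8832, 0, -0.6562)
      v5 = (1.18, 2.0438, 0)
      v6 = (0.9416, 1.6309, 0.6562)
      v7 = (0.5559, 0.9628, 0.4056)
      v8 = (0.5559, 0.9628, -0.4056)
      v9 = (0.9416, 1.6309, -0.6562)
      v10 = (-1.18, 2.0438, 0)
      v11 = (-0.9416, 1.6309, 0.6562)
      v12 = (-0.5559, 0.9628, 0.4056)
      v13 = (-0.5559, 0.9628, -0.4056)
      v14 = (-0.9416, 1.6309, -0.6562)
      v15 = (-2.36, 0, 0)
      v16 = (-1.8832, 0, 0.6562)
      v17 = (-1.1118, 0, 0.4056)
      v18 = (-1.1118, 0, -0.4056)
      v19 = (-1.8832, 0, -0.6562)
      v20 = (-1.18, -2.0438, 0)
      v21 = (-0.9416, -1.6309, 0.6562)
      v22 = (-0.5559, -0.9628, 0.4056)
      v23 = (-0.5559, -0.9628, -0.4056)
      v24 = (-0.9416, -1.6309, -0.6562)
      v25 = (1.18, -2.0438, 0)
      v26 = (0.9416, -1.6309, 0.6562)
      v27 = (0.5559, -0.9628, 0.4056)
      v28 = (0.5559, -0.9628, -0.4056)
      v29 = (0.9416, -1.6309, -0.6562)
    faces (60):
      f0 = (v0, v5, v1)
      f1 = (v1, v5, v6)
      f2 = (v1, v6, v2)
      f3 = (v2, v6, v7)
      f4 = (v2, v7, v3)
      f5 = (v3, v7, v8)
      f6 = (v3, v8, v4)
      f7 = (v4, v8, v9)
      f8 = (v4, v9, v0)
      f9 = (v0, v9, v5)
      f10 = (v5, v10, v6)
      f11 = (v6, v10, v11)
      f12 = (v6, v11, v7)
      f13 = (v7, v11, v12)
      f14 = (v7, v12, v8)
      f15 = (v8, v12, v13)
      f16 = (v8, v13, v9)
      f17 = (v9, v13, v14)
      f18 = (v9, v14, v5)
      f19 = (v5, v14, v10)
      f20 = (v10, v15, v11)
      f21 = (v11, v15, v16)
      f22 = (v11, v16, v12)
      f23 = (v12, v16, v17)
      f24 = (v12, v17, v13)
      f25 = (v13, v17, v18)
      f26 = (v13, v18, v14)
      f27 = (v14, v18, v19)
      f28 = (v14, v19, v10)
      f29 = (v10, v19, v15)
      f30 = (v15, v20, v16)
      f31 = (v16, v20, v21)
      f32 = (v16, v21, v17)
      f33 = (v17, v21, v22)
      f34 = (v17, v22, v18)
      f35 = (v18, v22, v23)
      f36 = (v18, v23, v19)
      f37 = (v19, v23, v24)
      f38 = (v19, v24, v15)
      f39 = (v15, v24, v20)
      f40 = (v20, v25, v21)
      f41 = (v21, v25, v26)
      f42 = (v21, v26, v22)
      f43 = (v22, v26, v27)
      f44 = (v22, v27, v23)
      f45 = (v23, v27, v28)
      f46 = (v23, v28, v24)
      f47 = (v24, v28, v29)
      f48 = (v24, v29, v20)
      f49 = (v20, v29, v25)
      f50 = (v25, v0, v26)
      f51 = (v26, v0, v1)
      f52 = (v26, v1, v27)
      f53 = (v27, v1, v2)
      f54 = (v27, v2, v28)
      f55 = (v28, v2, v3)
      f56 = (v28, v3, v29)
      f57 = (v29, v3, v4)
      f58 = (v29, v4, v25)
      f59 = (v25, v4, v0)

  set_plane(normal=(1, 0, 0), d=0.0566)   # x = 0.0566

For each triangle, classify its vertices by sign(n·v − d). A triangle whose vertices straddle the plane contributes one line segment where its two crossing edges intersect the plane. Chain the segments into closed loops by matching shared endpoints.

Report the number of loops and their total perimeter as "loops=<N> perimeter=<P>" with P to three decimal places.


Straddling triangles (20 of 60):
  (v5,v10,v6) [+-+] → (0.0566, 2.0438, 0)–(0.0566, 1.80314, 0.382474)  len=0.4519
  (v6,v10,v11) [+--] → (0.0566, 1.80314, 0.382474)–(0.0566, 1.6309, 0.6562)  len=0.3234
  (v6,v11,v7) [+-+] → (0.0566, 1.6309, 0.6562)–(0.0566, 1.18556, 0.489156)  len=0.4756
  (v7,v11,v12) [+--] → (0.0566, 1.18556, 0.489156)–(0.0566, 0.9628, 0.4056)  len=0.2379
  (v7,v12,v8) [+-+] → (0.0566, 0.9628, 0.4056)–(0.0566, 0.9628, -0.0412969)  len=0.4469
  (v8,v12,v13) [+--] → (0.0566, 0.9628, -0.0412969)–(0.0566, 0.9628, -0.4056)  len=0.3643
  (v8,v13,v9) [+-+] → (0.0566, 0.9628, -0.4056)–(0.0566, 1.23606, -0.508099)  len=0.2919
  (v9,v13,v14) [+--] → (0.0566, 1.23606, -0.508099)–(0.0566, 1.6309, -0.6562)  len=0.4217
  (v9,v14,v5) [+-+] → (0.0566, 1.6309, -0.6562)–(0.0566, 1.82517, -0.347462)  len=0.3648
  (v5,v14,v10) [+--] → (0.0566, 1.82517, -0.347462)–(0.0566, 2.0438, 0)  len=0.4105
  (v20,v25,v21) [-+-] → (0.0566, -2.0438, 0)–(0.0566, -1.82517, 0.347462)  len=0.4105
  (v21,v25,v26) [-++] → (0.0566, -1.82517, 0.347462)–(0.0566, -1.6309, 0.6562)  len=0.3648
  (v21,v26,v22) [-+-] → (0.0566, -1.6309, 0.6562)–(0.0566, -1.23606, 0.508099)  len=0.4217
  (v22,v26,v27) [-++] → (0.0566, -1.23606, 0.508099)–(0.0566, -0.9628, 0.4056)  len=0.2919
  (v22,v27,v23) [-+-] → (0.0566, -0.9628, 0.4056)–(0.0566, -0.9628, 0.0412969)  len=0.3643
  (v23,v27,v28) [-++] → (0.0566, -0.9628, 0.0412969)–(0.0566, -0.9628, -0.4056)  len=0.4469
  (v23,v28,v24) [-+-] → (0.0566, -0.9628, -0.4056)–(0.0566, -1.18556, -0.489156)  len=0.2379
  (v24,v28,v29) [-++] → (0.0566, -1.18556, -0.489156)–(0.0566, -1.6309, -0.6562)  len=0.4756
  (v24,v29,v20) [-+-] → (0.0566, -1.6309, -0.6562)–(0.0566, -1.80314, -0.382474)  len=0.3234
  (v20,v29,v25) [-++] → (0.0566, -1.80314, -0.382474)–(0.0566, -2.0438, 0)  len=0.4519

Chained into 2 loop(s):
  loop 1: 10 segments, perimeter = 3.7889
  loop 2: 10 segments, perimeter = 3.7889
Total perimeter = 7.578

loops=2 perimeter=7.578
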